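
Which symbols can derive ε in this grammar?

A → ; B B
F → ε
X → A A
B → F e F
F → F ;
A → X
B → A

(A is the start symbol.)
A non-terminal is nullable if it can derive ε (the empty string): either it has an ε-production, or it has a production whose right-hand side consists entirely of nullable non-terminals.

ε-productions: F → ε
So F is immediately nullable.
No further non-terminal can be added: every production for the remaining non-terminals contains a terminal or a non-nullable non-terminal.
Nullable = { 'F' }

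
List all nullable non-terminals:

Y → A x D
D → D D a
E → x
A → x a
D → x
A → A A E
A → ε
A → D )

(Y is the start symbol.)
{ 'A' }

A non-terminal is nullable if it can derive ε (the empty string): either it has an ε-production, or it has a production whose right-hand side consists entirely of nullable non-terminals.

ε-productions: A → ε
So A is immediately nullable.
No further non-terminal can be added: every production for the remaining non-terminals contains a terminal or a non-nullable non-terminal.
Nullable = { 'A' }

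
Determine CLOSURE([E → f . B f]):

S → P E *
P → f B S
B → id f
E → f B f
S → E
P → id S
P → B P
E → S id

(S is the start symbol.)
To compute CLOSURE, for each item [A → α.Bβ] where B is a non-terminal, add [B → .γ] for all productions B → γ; repeat for the newly added items until nothing changes.

Start with: [E → f . B f]
  [E → f . B f] has the dot before B: add [B → . id f]
No further items can be added.

CLOSURE = { [B → . id f], [E → f . B f] }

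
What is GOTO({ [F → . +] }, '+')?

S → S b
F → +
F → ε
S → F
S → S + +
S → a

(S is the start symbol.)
{ [F → + .] }

GOTO(I, '+') = CLOSURE({ [A → αX.β] : [A → α.Xβ] ∈ I, X = '+' })

Items with dot before '+', with the dot advanced:
  [F → . +] → [F → + .]
Closure adds nothing (no advanced item has the dot before a non-terminal).

GOTO = { [F → + .] }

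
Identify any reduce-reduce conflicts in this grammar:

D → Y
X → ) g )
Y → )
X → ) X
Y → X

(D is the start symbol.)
No reduce-reduce conflicts

Augment with D' → D and build the canonical LR(0) collection (I0 = CLOSURE({[D' → . D]}), then GOTO on every symbol after a dot until no new states appear). It has 9 states:
  I0: { [D → . Y], [D' → . D], [X → . ) X], [X → . ) g )], [Y → . )], [Y → . X] }  — shift
  I1: { [X → ) . X], [X → ) . g )], [X → . ) X], [X → . ) g )], [Y → ) .] }  — shift, reduce
  I2: { [D' → D .] }  — accept
  I3: { [Y → X .] }  — reduce
  I4: { [D → Y .] }  — reduce
  I5: { [X → ) . X], [X → ) . g )], [X → . ) X], [X → . ) g )] }  — shift
  I6: { [X → ) X .] }  — reduce
  I7: { [X → ) g . )] }  — shift
  I8: { [X → ) g ) .] }  — reduce

No state contains more than one complete item.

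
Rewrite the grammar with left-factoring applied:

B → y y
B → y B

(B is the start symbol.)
Left-factoring transforms A → αβ₁ | αβ₂ into A → αA' and A' → β₁ | β₂
(α is the longest common prefix among the alternatives). Repeat until
no nonterminal has two alternatives with a common prefix.

Round 1: B has alternatives sharing prefix 'y'. Introduce B': B → y B'
  Add: B' → y
  Add: B' → B

No remaining common prefixes — done.

Resulting grammar:
B → y B'
B' → y
B' → B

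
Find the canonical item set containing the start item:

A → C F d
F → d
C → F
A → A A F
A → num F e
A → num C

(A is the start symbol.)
{ [A → . A A F], [A → . C F d], [A → . num C], [A → . num F e], [A' → . A], [C → . F], [F → . d] }

First, augment the grammar with A' → A
I₀ = CLOSURE({ [A' → . A] }):
  [A' → . A] has the dot before A: add [A → . C F d], [A → . A A F], [A → . num F e], [A → . num C]
  [A → . C F d] has the dot before C: add [C → . F]
  [C → . F] has the dot before F: add [F → . d]
No further items can be added.

I₀ = { [A → . A A F], [A → . C F d], [A → . num C], [A → . num F e], [A' → . A], [C → . F], [F → . d] }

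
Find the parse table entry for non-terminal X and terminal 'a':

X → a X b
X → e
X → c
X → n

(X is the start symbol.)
To find M[X, 'a'], we find productions for X where 'a' is in the predict set (PREDICT(N → α) = (FIRST(α) \ {ε}) ∪ (FOLLOW(N) if α ⇒* ε)).

X → a X b: PREDICT = { 'a' }
  'a' is in predict set, so this production goes in M[X, 'a']
X → e: PREDICT = { 'e' }
X → c: PREDICT = { 'c' }
X → n: PREDICT = { 'n' }

M[X, 'a'] = X → a X b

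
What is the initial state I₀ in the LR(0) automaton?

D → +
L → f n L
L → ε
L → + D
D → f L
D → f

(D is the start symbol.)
First, augment the grammar with D' → D
I₀ = CLOSURE({ [D' → . D] }):
  [D' → . D] has the dot before D: add [D → . +], [D → . f L], [D → . f]
No further items can be added.

I₀ = { [D → . +], [D → . f L], [D → . f], [D' → . D] }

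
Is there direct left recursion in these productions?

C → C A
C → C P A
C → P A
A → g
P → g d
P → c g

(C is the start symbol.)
Yes, C is left-recursive

Direct left recursion occurs when N → N α for some non-terminal N (the right-hand side begins with the left-hand side itself).

C → C A: LEFT RECURSIVE (starts with C)
C → C P A: LEFT RECURSIVE (starts with C)
C → P A: starts with P
A → g: starts with g
P → g d: starts with g
P → c g: starts with c

The grammar has direct left recursion on: C.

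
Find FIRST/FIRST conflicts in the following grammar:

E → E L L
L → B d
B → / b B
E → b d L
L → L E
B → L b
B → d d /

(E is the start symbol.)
FIRST sets of the non-terminals at (or reachable through a nullable prefix from) the front of some alternative:
  FIRST(E) = { 'b' }
  FIRST(B) = { '/', 'd' }
  FIRST(L) = { '/', 'd' }

Productions for E:
  E → E L L: FIRST = { 'b' }
  E → b d L: FIRST = { 'b' }
Productions for L:
  L → B d: FIRST = { '/', 'd' }
  L → L E: FIRST = { '/', 'd' }
Productions for B:
  B → / b B: FIRST = { '/' }
  B → L b: FIRST = { '/', 'd' }
  B → d d /: FIRST = { 'd' }

Conflict for E: E → E L L and E → b d L
  Overlap: { 'b' }
Conflict for L: L → B d and L → L E
  Overlap: { '/', 'd' }
Conflict for B: B → / b B and B → L b
  Overlap: { '/' }
Conflict for B: B → L b and B → d d /
  Overlap: { 'd' }

Answer: Yes. E → E L L / E → b d L on { 'b' }; L → B d / L → L E on { '/', 'd' }; B → '/' b B / B → L b on { '/' }; B → L b / B → d d '/' on { 'd' }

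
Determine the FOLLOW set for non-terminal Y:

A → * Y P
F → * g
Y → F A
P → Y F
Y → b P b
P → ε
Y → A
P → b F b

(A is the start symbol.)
To compute FOLLOW(Y), find every occurrence of Y on a right-hand side N → α Y β: add FIRST(β) \ {ε}, and if β is empty or nullable also add FOLLOW(N). Iterate to a fixed point.

In A → * Y P: Y is followed by P, add FIRST(P) \ {ε} = { '*', 'b' }
  P is nullable, so also add FOLLOW(A)
In P → Y F: Y is followed by F, add FIRST(F) \ {ε} = { '*' }

The FOLLOW sets referred to above (computed the same way, to a fixed point):
  FOLLOW(A) = { $, '*', 'b' }

Taking the union: FOLLOW(Y) = { $, '*', 'b' }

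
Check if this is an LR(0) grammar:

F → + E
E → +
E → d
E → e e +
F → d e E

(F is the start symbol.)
Yes, the grammar is LR(0)

Augment with F' → F and build the canonical LR(0) collection (I0 = CLOSURE({[F' → . F]}), then GOTO on every symbol after a dot until no new states appear). It has 12 states:
  I0: { [F → . + E], [F → . d e E], [F' → . F] }  — shift
  I1: { [E → . +], [E → . d], [E → . e e +], [F → + . E] }  — shift
  I2: { [F' → F .] }  — accept
  I3: { [F → d . e E] }  — shift
  I4: { [E → . +], [E → . d], [E → . e e +], [F → d e . E] }  — shift
  I5: { [E → + .] }  — reduce
  I6: { [F → d e E .] }  — reduce
  I7: { [E → d .] }  — reduce
  I8: { [E → e . e +] }  — shift
  I9: { [E → e e . +] }  — shift
  I10: { [E → e e + .] }  — reduce
  I11: { [F → + E .] }  — reduce

Every state is either a pure shift/goto state or contains exactly one complete item and nothing to shift — no conflicts. The grammar is LR(0).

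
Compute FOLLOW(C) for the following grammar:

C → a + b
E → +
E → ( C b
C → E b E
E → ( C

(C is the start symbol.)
To compute FOLLOW(C), find every occurrence of C on a right-hand side N → α C β: add FIRST(β) \ {ε}, and if β is empty or nullable also add FOLLOW(N). Iterate to a fixed point.

C is the start symbol, so $ ∈ FOLLOW(C).
In E → ( C b: C is followed by b, add FIRST(b) \ {ε} = { 'b' }
In E → ( C: C is at the end, add FOLLOW(E)

The FOLLOW sets referred to above (computed the same way, to a fixed point):
  FOLLOW(E) = { $, 'b' }

Taking the union: FOLLOW(C) = { $, 'b' }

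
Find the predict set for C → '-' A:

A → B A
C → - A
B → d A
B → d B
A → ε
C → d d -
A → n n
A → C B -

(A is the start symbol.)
{ '-' }

PREDICT(C → '-' A) = (FIRST(RHS) \ {ε}) ∪ (FOLLOW(C) if ε ∈ FIRST(RHS), i.e. RHS ⇒* ε)
FIRST('-' A) = { '-' }
ε ∉ FIRST('-' A), so FOLLOW(C) is not added.
PREDICT(C → '-' A) = { '-' }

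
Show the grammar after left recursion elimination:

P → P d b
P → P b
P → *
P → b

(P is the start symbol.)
P → * P'
P → b P'
P' → d b P'
P' → b P'
P' → ε

P is directly left-recursive. The standard transformation for
  A → A α₁ | ... | A α_m | β₁ | ... | β_n
is
  A  → β₁ A' | ... | β_n A'
  A' → α₁ A' | ... | α_m A' | ε

P → * becomes P → * P'
P → b becomes P → b P'
P → P d b becomes P' → d b P'
P → P b becomes P' → b P'
Add P' → ε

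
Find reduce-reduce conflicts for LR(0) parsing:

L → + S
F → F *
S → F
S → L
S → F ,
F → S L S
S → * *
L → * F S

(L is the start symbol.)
No reduce-reduce conflicts

Augment with L' → L and build the canonical LR(0) collection (I0 = CLOSURE({[L' → . L]}), then GOTO on every symbol after a dot until no new states appear). It has 17 states:
  I0: { [L → . * F S], [L → . + S], [L' → . L] }  — shift
  I1: { [F → . F *], [F → . S L S], [L → * . F S], [L → . * F S], [L → . + S], [S → . * *], [S → . F ,], [S → . F], [S → . L] }  — shift
  I2: { [F → . F *], [F → . S L S], [L → + . S], [L → . * F S], [L → . + S], [S → . * *], [S → . F ,], [S → . F], [S → . L] }  — shift
  I3: { [L' → L .] }  — accept
  I4: { [F → . F *], [F → . S L S], [L → * . F S], [L → . * F S], [L → . + S], [S → * . *], [S → . * *], [S → . F ,], [S → . F], [S → . L] }  — shift
  I5: { [F → F . *], [S → F . ,], [S → F .] }  — shift, reduce
  I6: { [S → L .] }  — reduce
  I7: { [F → S . L S], [L → + S .], [L → . * F S], [L → . + S] }  — shift, reduce
  I8: { [F → . F *], [F → . S L S], [F → S L . S], [L → . * F S], [L → . + S], [S → . * *], [S → . F ,], [S → . F], [S → . L] }  — shift
  I9: { [F → S . L S], [F → S L S .], [L → . * F S], [L → . + S] }  — shift, reduce
  I10: { [F → F * .] }  — reduce
  I11: { [S → F , .] }  — reduce
  I12: { [F → . F *], [F → . S L S], [L → * . F S], [L → . * F S], [L → . + S], [S → * * .], [S → * . *], [S → . * *], [S → . F ,], [S → . F], [S → . L] }  — shift, reduce
  I13: { [F → . F *], [F → . S L S], [F → F . *], [L → * F . S], [L → . * F S], [L → . + S], [S → . * *], [S → . F ,], [S → . F], [S → . L], [S → F . ,], [S → F .] }  — shift, reduce
  I14: { [F → S . L S], [L → . * F S], [L → . + S] }  — shift
  I15: { [F → . F *], [F → . S L S], [F → F * .], [L → * . F S], [L → . * F S], [L → . + S], [S → * . *], [S → . * *], [S → . F ,], [S → . F], [S → . L] }  — shift, reduce
  I16: { [F → S . L S], [L → * F S .], [L → . * F S], [L → . + S] }  — shift, reduce

No state contains more than one complete item.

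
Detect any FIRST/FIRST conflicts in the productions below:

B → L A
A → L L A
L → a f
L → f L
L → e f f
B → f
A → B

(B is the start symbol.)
A FIRST/FIRST conflict occurs when two productions N → α and N → β for the same non-terminal have FIRST(α) ∩ FIRST(β) ≠ ∅ (with ε ∈ FIRST of a nullable right-hand side, so two nullable alternatives also conflict).

FIRST sets of the non-terminals at (or reachable through a nullable prefix from) the front of some alternative:
  FIRST(L) = { 'a', 'e', 'f' }
  FIRST(B) = { 'a', 'e', 'f' }

Productions for B:
  B → L A: FIRST = { 'a', 'e', 'f' }
  B → f: FIRST = { 'f' }
Productions for A:
  A → L L A: FIRST = { 'a', 'e', 'f' }
  A → B: FIRST = { 'a', 'e', 'f' }
Productions for L:
  L → a f: FIRST = { 'a' }
  L → f L: FIRST = { 'f' }
  L → e f f: FIRST = { 'e' }

Conflict for B: B → L A and B → f
  Overlap: { 'f' }
Conflict for A: A → L L A and A → B
  Overlap: { 'a', 'e', 'f' }

Answer: Yes. B → L A / B → f on { 'f' }; A → L L A / A → B on { 'a', 'e', 'f' }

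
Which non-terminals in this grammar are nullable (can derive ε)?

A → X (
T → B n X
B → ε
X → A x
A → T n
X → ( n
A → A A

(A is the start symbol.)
A non-terminal is nullable if it can derive ε (the empty string): either it has an ε-production, or it has a production whose right-hand side consists entirely of nullable non-terminals.

ε-productions: B → ε
So B is immediately nullable.
No further non-terminal can be added: every production for the remaining non-terminals contains a terminal or a non-nullable non-terminal.
Nullable = { 'B' }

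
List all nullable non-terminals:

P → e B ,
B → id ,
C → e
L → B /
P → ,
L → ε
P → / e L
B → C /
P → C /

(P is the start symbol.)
{ 'L' }

ε-productions: L → ε
So L is immediately nullable.
No further non-terminal can be added: every production for the remaining non-terminals contains a terminal or a non-nullable non-terminal.
Nullable = { 'L' }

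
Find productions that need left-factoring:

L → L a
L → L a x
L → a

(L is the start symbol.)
Yes, L has productions with common prefix 'L a'

Left-factoring is needed when two productions for the same non-terminal
share a common prefix on the right-hand side.

Productions for L:
  L → L a
  L → L a x
  L → a

Found common prefix 'L a' in productions for L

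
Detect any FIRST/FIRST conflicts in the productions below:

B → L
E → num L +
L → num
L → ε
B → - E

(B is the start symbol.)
No FIRST/FIRST conflicts.

FIRST sets of the non-terminals at (or reachable through a nullable prefix from) the front of some alternative:
  FIRST(L) = { 'num', ε }

Productions for B:
  B → L: FIRST = { 'num', ε }
  B → - E: FIRST = { '-' }
Productions for L:
  L → num: FIRST = { 'num' }
  L → ε: FIRST = { ε }
E has only one production, so no FIRST/FIRST conflict is possible there.

All alternatives of each non-terminal have pairwise disjoint FIRST sets.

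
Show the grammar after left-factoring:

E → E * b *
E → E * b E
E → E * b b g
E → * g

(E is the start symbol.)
Left-factoring transforms A → αβ₁ | αβ₂ into A → αA' and A' → β₁ | β₂
(α is the longest common prefix among the alternatives). Repeat until
no nonterminal has two alternatives with a common prefix.

Round 1: E has alternatives sharing prefix 'E * b'. Introduce E': E → E * b E'
  Add: E' → *
  Add: E' → E
  Add: E' → b g

No remaining common prefixes — done.

Resulting grammar:
E → E * b E'
E' → *
E' → E
E' → b g
E → * g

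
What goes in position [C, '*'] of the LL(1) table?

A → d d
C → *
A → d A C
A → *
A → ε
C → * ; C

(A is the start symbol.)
C → *, C → * ; C

To find M[C, '*'], we find productions for C where '*' is in the predict set (PREDICT(N → α) = (FIRST(α) \ {ε}) ∪ (FOLLOW(N) if α ⇒* ε)).

C → *: PREDICT = { '*' }
  '*' is in predict set, so this production goes in M[C, '*']
C → * ; C: PREDICT = { '*' }
  '*' is in predict set, so this production goes in M[C, '*']

M[C, '*'] = C → *, C → * ; C  (a multiply-defined cell — the grammar is not LL(1))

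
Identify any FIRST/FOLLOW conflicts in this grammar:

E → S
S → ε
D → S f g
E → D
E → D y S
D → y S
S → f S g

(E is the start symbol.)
Yes. S → f S g with FOLLOW(S) on { 'f' }

A FIRST/FOLLOW conflict occurs when a non-terminal N has a nullable alternative N → β (β ⇒* ε) and another alternative N → α with FIRST(α) ∩ FOLLOW(N) ≠ ∅: on such a lookahead the parser cannot decide between expanding α and letting N vanish via β.

Nullable non-terminals: E, S.
FIRST sets used below: FIRST(S) = { 'f', ε }, FIRST(D) = { 'f', 'y' }

E: nullable alternative(s) E → S; FOLLOW(E) = { $ }
  E → S: FIRST \ {ε} = { 'f' } — this is the only nullable alternative, skip
  E → D: FIRST \ {ε} = { 'f', 'y' } — disjoint from FOLLOW(E)
  E → D y S: FIRST \ {ε} = { 'f', 'y' } — disjoint from FOLLOW(E)

S: nullable alternative(s) S → ε; FOLLOW(S) = { $, 'f', 'g', 'y' }
  S → ε: FIRST \ {ε} = { } — this is the only nullable alternative, skip
  S → f S g: FIRST \ {ε} = { 'f' } — overlaps FOLLOW(S) on { 'f' }: CONFLICT

D has no nullable alternative, so no FIRST/FOLLOW check is needed there.

So the grammar has 1 FIRST/FOLLOW conflict (marked CONFLICT above).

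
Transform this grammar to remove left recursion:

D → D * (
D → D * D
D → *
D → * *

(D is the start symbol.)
D is directly left-recursive. The standard transformation for
  A → A α₁ | ... | A α_m | β₁ | ... | β_n
is
  A  → β₁ A' | ... | β_n A'
  A' → α₁ A' | ... | α_m A' | ε

D → * becomes D → * D'
D → * * becomes D → * * D'
D → D * ( becomes D' → * ( D'
D → D * D becomes D' → * D D'
Add D' → ε

Resulting grammar:
D → * D'
D → * * D'
D' → * ( D'
D' → * D D'
D' → ε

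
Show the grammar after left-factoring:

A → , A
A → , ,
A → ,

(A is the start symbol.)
Left-factoring transforms A → αβ₁ | αβ₂ into A → αA' and A' → β₁ | β₂
(α is the longest common prefix among the alternatives). Repeat until
no nonterminal has two alternatives with a common prefix.

Round 1: A has alternatives sharing prefix ','. Introduce A': A → , A'
  Add: A' → A
  Add: A' → ,
  Add: A' → ε

No remaining common prefixes — done.

Resulting grammar:
A → , A'
A' → A
A' → ,
A' → ε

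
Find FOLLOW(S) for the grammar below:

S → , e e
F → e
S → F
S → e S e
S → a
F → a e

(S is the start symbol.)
{ $, 'e' }

To compute FOLLOW(S), find every occurrence of S on a right-hand side N → α S β: add FIRST(β) \ {ε}, and if β is empty or nullable also add FOLLOW(N). Iterate to a fixed point.

S is the start symbol, so $ ∈ FOLLOW(S).
In S → e S e: S is followed by e, add FIRST(e) \ {ε} = { 'e' }

Taking the union: FOLLOW(S) = { $, 'e' }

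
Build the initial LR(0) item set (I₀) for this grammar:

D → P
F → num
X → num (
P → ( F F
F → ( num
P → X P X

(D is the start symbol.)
First, augment the grammar with D' → D
I₀ = CLOSURE({ [D' → . D] }):
  [D' → . D] has the dot before D: add [D → . P]
  [D → . P] has the dot before P: add [P → . ( F F], [P → . X P X]
  [P → . X P X] has the dot before X: add [X → . num (]
No further items can be added.

I₀ = { [D → . P], [D' → . D], [P → . ( F F], [P → . X P X], [X → . num (] }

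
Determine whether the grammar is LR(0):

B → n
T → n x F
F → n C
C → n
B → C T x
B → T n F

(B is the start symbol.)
No. Shift-reduce conflict between [B → n .] and [T → n . x F]

A grammar is LR(0) if no state in the canonical LR(0) collection has:
  - both a shift item (dot before a terminal) and a complete item (shift-reduce conflict), or
  - two or more complete items (reduce-reduce conflict; the accept item [B' → B .] counts as a complete item here).

Augment with B' → B and build the canonical LR(0) collection (I0 = CLOSURE({[B' → . B]}), then GOTO on every symbol after a dot until no new states appear). It has 15 states:
  I0: { [B → . C T x], [B → . T n F], [B → . n], [B' → . B], [C → . n], [T → . n x F] }  — shift
  I1: { [B' → B .] }  — accept
  I2: { [B → C . T x], [T → . n x F] }  — shift
  I3: { [B → T . n F] }  — shift
  I4: { [B → n .], [C → n .], [T → n . x F] }  — shift, 2 reduces
  I5: { [F → . n C], [T → n x . F] }  — shift
  I6: { [T → n x F .] }  — reduce
  I7: { [C → . n], [F → n . C] }  — shift
  I8: { [F → n C .] }  — reduce
  I9: { [C → n .] }  — reduce
  I10: { [B → T n . F], [F → . n C] }  — shift
  I11: { [B → T n F .] }  — reduce
  I12: { [B → C T . x] }  — shift
  I13: { [T → n . x F] }  — shift
  I14: { [B → C T x .] }  — reduce

Conflict in state I4:
  Shift-reduce conflict between [B → n .] and [T → n . x F]
So the grammar is NOT LR(0).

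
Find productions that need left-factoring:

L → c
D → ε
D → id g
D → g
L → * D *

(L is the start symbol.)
No, left-factoring is not needed

Left-factoring is needed when two productions for the same non-terminal
share a common prefix on the right-hand side.

Productions for L:
  L → c
  L → * D *
Productions for D:
  D → ε
  D → id g
  D → g

No common prefixes found.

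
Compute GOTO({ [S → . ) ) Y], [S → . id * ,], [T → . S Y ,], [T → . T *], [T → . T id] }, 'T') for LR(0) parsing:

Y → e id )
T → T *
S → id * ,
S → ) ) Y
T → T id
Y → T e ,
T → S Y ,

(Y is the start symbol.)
GOTO(I, 'T') = CLOSURE({ [A → αX.β] : [A → α.Xβ] ∈ I, X = 'T' })

Items with dot before 'T', with the dot advanced:
  [T → . T *] → [T → T . *]
  [T → . T id] → [T → T . id]
Closure adds nothing (no advanced item has the dot before a non-terminal).

GOTO = { [T → T . *], [T → T . id] }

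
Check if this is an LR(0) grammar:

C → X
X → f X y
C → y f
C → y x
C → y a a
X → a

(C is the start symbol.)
A grammar is LR(0) if no state in the canonical LR(0) collection has:
  - both a shift item (dot before a terminal) and a complete item (shift-reduce conflict), or
  - two or more complete items (reduce-reduce conflict; the accept item [C' → C .] counts as a complete item here).

Augment with C' → C and build the canonical LR(0) collection (I0 = CLOSURE({[C' → . C]}), then GOTO on every symbol after a dot until no new states appear). It has 12 states:
  I0: { [C → . X], [C → . y a a], [C → . y f], [C → . y x], [C' → . C], [X → . a], [X → . f X y] }  — shift
  I1: { [C' → C .] }  — accept
  I2: { [C → X .] }  — reduce
  I3: { [X → a .] }  — reduce
  I4: { [X → . a], [X → . f X y], [X → f . X y] }  — shift
  I5: { [C → y . a a], [C → y . f], [C → y . x] }  — shift
  I6: { [C → y a . a] }  — shift
  I7: { [C → y f .] }  — reduce
  I8: { [C → y x .] }  — reduce
  I9: { [C → y a a .] }  — reduce
  I10: { [X → f X . y] }  — shift
  I11: { [X → f X y .] }  — reduce

Every state is either a pure shift/goto state or contains exactly one complete item and nothing to shift — no conflicts. The grammar is LR(0).

Answer: Yes, the grammar is LR(0)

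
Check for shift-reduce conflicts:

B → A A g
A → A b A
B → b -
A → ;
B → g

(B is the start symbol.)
A shift-reduce conflict occurs when an LR(0) state has both:
  - a complete (reduce) item [A → α .] (dot at the end), and
  - a shift item [B → β . c γ] (dot before a terminal).

Augment with B' → B and build the canonical LR(0) collection (I0 = CLOSURE({[B' → . B]}), then GOTO on every symbol after a dot until no new states appear). It has 11 states:
  I0: { [A → . ;], [A → . A b A], [B → . A A g], [B → . b -], [B → . g], [B' → . B] }  — shift
  I1: { [A → ; .] }  — reduce
  I2: { [A → . ;], [A → . A b A], [A → A . b A], [B → A . A g] }  — shift
  I3: { [B' → B .] }  — accept
  I4: { [B → b . -] }  — shift
  I5: { [B → g .] }  — reduce
  I6: { [B → b - .] }  — reduce
  I7: { [A → A . b A], [B → A A . g] }  — shift
  I8: { [A → . ;], [A → . A b A], [A → A b . A] }  — shift
  I9: { [A → A . b A], [A → A b A .] }  — shift, reduce
  I10: { [B → A A g .] }  — reduce

I9 contains reduce item [A → A b A .] and shift item [A → A . b A] — shift-reduce conflict.

Answer: Yes — I9: [A → A b A .] vs [A → A . b A]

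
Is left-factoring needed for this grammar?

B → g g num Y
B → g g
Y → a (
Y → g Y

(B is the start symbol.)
Left-factoring is needed when two productions for the same non-terminal
share a common prefix on the right-hand side.

Productions for B:
  B → g g num Y
  B → g g
Productions for Y:
  Y → a (
  Y → g Y

Found common prefix 'g g' in productions for B

Answer: Yes, B has productions with common prefix 'g g'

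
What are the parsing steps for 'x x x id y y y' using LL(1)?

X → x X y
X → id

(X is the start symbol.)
LL(1) parsing maintains a stack (initially the start symbol over $) and the input. At each step: if the stack top is a terminal, match it against the current input token; if it is a non-terminal N, replace it with the RHS of M[N, lookahead] (the unique production whose predict set contains the lookahead).

Stack is shown with the top on the left.

Stack        Input             Action
-------------------------------------
X $          x x x id y y y $  output X → x X y
x X y $      x x x id y y y $  match 'x'
X y $        x x id y y y $    output X → x X y
x X y y $    x x id y y y $    match 'x'
X y y $      x id y y y $      output X → x X y
x X y y y $  x id y y y $      match 'x'
X y y y $    id y y y $        output X → id
id y y y $   id y y y $        match 'id'
y y y $      y y y $           match 'y'
y y $        y y $             match 'y'
y $          y $               match 'y'
$            $                 accept

The string is accepted.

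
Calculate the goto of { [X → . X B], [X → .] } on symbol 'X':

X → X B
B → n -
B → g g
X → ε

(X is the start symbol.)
{ [B → . g g], [B → . n -], [X → X . B] }

GOTO(I, 'X') = CLOSURE({ [A → αX.β] : [A → α.Xβ] ∈ I, X = 'X' })

Items with dot before 'X', with the dot advanced:
  [X → . X B] → [X → X . B]
Closure of the advanced items:
  [X → X . B] has the dot before B: add [B → . n -], [B → . g g]

GOTO = { [B → . g g], [B → . n -], [X → X . B] }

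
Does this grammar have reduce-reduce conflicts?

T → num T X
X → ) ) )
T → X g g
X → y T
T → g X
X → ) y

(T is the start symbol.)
A reduce-reduce conflict occurs when an LR(0) state has two complete items [A → α .] and [B → β .] — both call for a reduction, and with no lookahead the parser cannot choose between them.

Augment with T' → T and build the canonical LR(0) collection (I0 = CLOSURE({[T' → . T]}), then GOTO on every symbol after a dot until no new states appear). It has 16 states:
  I0: { [T → . X g g], [T → . g X], [T → . num T X], [T' → . T], [X → . ) ) )], [X → . ) y], [X → . y T] }  — shift
  I1: { [X → ) . ) )], [X → ) . y] }  — shift
  I2: { [T' → T .] }  — accept
  I3: { [T → X . g g] }  — shift
  I4: { [T → g . X], [X → . ) ) )], [X → . ) y], [X → . y T] }  — shift
  I5: { [T → . X g g], [T → . g X], [T → . num T X], [T → num . T X], [X → . ) ) )], [X → . ) y], [X → . y T] }  — shift
  I6: { [T → . X g g], [T → . g X], [T → . num T X], [X → . ) ) )], [X → . ) y], [X → . y T], [X → y . T] }  — shift
  I7: { [X → y T .] }  — reduce
  I8: { [T → num T . X], [X → . ) ) )], [X → . ) y], [X → . y T] }  — shift
  I9: { [T → num T X .] }  — reduce
  I10: { [T → g X .] }  — reduce
  I11: { [T → X g . g] }  — shift
  I12: { [T → X g g .] }  — reduce
  I13: { [X → ) ) . )] }  — shift
  I14: { [X → ) y .] }  — reduce
  I15: { [X → ) ) ) .] }  — reduce

No state contains more than one complete item.

Answer: No reduce-reduce conflicts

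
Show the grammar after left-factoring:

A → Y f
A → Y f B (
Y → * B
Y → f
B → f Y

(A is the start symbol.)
A → Y f A'
A' → ε
A' → B (
Y → * B
Y → f
B → f Y

Left-factoring transforms A → αβ₁ | αβ₂ into A → αA' and A' → β₁ | β₂
(α is the longest common prefix among the alternatives). Repeat until
no nonterminal has two alternatives with a common prefix.

Round 1: A has alternatives sharing prefix 'Y f'. Introduce A': A → Y f A'
  Add: A' → ε
  Add: A' → B (

No remaining common prefixes — done.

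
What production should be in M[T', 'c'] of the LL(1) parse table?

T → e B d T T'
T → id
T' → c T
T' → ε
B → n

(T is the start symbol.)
T' → c T, T' → ε

To find M[T', 'c'], we find productions for T' where 'c' is in the predict set (PREDICT(N → α) = (FIRST(α) \ {ε}) ∪ (FOLLOW(N) if α ⇒* ε)).

Relevant sets:
  FOLLOW(T') = { $, 'c' }

T' → c T: PREDICT = { 'c' }
  'c' is in predict set, so this production goes in M[T', 'c']
T' → ε: PREDICT = { $, 'c' }
  'c' is in predict set, so this production goes in M[T', 'c']

M[T', 'c'] = T' → c T, T' → ε  (a multiply-defined cell — the grammar is not LL(1))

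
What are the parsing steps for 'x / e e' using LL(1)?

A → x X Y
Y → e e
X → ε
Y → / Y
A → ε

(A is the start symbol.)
LL(1) parsing maintains a stack (initially the start symbol over $) and the input. At each step: if the stack top is a terminal, match it against the current input token; if it is a non-terminal N, replace it with the RHS of M[N, lookahead] (the unique production whose predict set contains the lookahead).

Stack is shown with the top on the left.

Stack    Input      Action
--------------------------
A $      x / e e $  output A → x X Y
x X Y $  x / e e $  match 'x'
X Y $    / e e $    output X → ε
Y $      / e e $    output Y → / Y
/ Y $    / e e $    match '/'
Y $      e e $      output Y → e e
e e $    e e $      match 'e'
e $      e $        match 'e'
$        $          accept

The string is accepted.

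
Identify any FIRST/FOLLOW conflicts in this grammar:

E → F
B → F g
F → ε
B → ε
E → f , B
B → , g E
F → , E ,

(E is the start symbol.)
Yes. B → F g with FOLLOW(B) on { ',' }; B → ',' g E with FOLLOW(B) on { ',' }; F → ',' E ',' with FOLLOW(F) on { ',' }

A FIRST/FOLLOW conflict occurs when a non-terminal N has a nullable alternative N → β (β ⇒* ε) and another alternative N → α with FIRST(α) ∩ FOLLOW(N) ≠ ∅: on such a lookahead the parser cannot decide between expanding α and letting N vanish via β.

Nullable non-terminals: B, E, F.
FIRST sets used below: FIRST(F) = { ',', ε }

B: nullable alternative(s) B → ε; FOLLOW(B) = { $, ',' }
  B → F g: FIRST \ {ε} = { ',', 'g' } — overlaps FOLLOW(B) on { ',' }: CONFLICT
  B → ε: FIRST \ {ε} = { } — this is the only nullable alternative, skip
  B → , g E: FIRST \ {ε} = { ',' } — overlaps FOLLOW(B) on { ',' }: CONFLICT

E: nullable alternative(s) E → F; FOLLOW(E) = { $, ',' }
  E → F: FIRST \ {ε} = { ',' } — this is the only nullable alternative, skip
  E → f , B: FIRST \ {ε} = { 'f' } — disjoint from FOLLOW(E)

F: nullable alternative(s) F → ε; FOLLOW(F) = { $, ',', 'g' }
  F → ε: FIRST \ {ε} = { } — this is the only nullable alternative, skip
  F → , E ,: FIRST \ {ε} = { ',' } — overlaps FOLLOW(F) on { ',' }: CONFLICT

So the grammar has 3 FIRST/FOLLOW conflicts (marked CONFLICT above).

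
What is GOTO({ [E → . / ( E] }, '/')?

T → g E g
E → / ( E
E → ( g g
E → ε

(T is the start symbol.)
GOTO(I, '/') = CLOSURE({ [A → αX.β] : [A → α.Xβ] ∈ I, X = '/' })

Items with dot before '/', with the dot advanced:
  [E → . / ( E] → [E → / . ( E]
Closure adds nothing (no advanced item has the dot before a non-terminal).

GOTO = { [E → / . ( E] }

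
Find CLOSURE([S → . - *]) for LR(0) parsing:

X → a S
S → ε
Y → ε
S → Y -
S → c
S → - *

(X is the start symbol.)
{ [S → . - *] }

Start with: [S → . - *]
The dot precedes the terminal '-', so nothing is added.

CLOSURE = { [S → . - *] }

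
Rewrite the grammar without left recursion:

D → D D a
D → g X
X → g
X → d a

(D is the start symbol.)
D is directly left-recursive. The standard transformation for
  A → A α₁ | ... | A α_m | β₁ | ... | β_n
is
  A  → β₁ A' | ... | β_n A'
  A' → α₁ A' | ... | α_m A' | ε

D → g X becomes D → g X D'
D → D D a becomes D' → D a D'
Add D' → ε

Productions for other non-terminals are unchanged:
  X → g
  X → d a

Resulting grammar:
D → g X D'
D' → D a D'
D' → ε
X → g
X → d a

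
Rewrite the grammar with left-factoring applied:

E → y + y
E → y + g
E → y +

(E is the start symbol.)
Left-factoring transforms A → αβ₁ | αβ₂ into A → αA' and A' → β₁ | β₂
(α is the longest common prefix among the alternatives). Repeat until
no nonterminal has two alternatives with a common prefix.

Round 1: E has alternatives sharing prefix 'y +'. Introduce E': E → y + E'
  Add: E' → y
  Add: E' → g
  Add: E' → ε

No remaining common prefixes — done.

Resulting grammar:
E → y + E'
E' → y
E' → g
E' → ε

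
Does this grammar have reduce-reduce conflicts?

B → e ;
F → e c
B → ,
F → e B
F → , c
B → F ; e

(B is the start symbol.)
Augment with B' → B and build the canonical LR(0) collection (I0 = CLOSURE({[B' → . B]}), then GOTO on every symbol after a dot until no new states appear). It has 11 states:
  I0: { [B → . ,], [B → . F ; e], [B → . e ;], [B' → . B], [F → . , c], [F → . e B], [F → . e c] }  — shift
  I1: { [B → , .], [F → , . c] }  — shift, reduce
  I2: { [B' → B .] }  — accept
  I3: { [B → F . ; e] }  — shift
  I4: { [B → . ,], [B → . F ; e], [B → . e ;], [B → e . ;], [F → . , c], [F → . e B], [F → . e c], [F → e . B], [F → e . c] }  — shift
  I5: { [B → e ; .] }  — reduce
  I6: { [F → e B .] }  — reduce
  I7: { [F → e c .] }  — reduce
  I8: { [B → F ; . e] }  — shift
  I9: { [B → F ; e .] }  — reduce
  I10: { [F → , c .] }  — reduce

No state contains more than one complete item.

Answer: No reduce-reduce conflicts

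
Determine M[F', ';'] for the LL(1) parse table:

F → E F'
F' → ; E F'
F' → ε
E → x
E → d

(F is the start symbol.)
To find M[F', ';'], we find productions for F' where ';' is in the predict set (PREDICT(N → α) = (FIRST(α) \ {ε}) ∪ (FOLLOW(N) if α ⇒* ε)).

Relevant sets:
  FOLLOW(F') = { $ }

F' → ; E F': PREDICT = { ';' }
  ';' is in predict set, so this production goes in M[F', ';']
F' → ε: PREDICT = { $ }

M[F', ';'] = F' → ; E F'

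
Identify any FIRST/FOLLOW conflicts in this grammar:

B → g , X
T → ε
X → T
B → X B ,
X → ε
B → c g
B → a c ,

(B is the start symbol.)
No FIRST/FOLLOW conflicts.

A FIRST/FOLLOW conflict occurs when a non-terminal N has a nullable alternative N → β (β ⇒* ε) and another alternative N → α with FIRST(α) ∩ FOLLOW(N) ≠ ∅: on such a lookahead the parser cannot decide between expanding α and letting N vanish via β.

Nullable non-terminals: T, X.
FIRST sets used below: FIRST(T) = { ε }
T has a nullable alternative but only one production, so nothing to check.

X: nullable alternative(s) X → T, X → ε; FOLLOW(X) = { $, ',', 'a', 'c', 'g' }
  X → T: FIRST \ {ε} = { } — disjoint from FOLLOW(X)
  X → ε: FIRST \ {ε} = { } — disjoint from FOLLOW(X)

B has no nullable alternative, so no FIRST/FOLLOW check is needed there.

No FIRST/FOLLOW conflicts found.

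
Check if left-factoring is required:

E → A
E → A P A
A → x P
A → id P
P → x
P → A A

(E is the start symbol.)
Left-factoring is needed when two productions for the same non-terminal
share a common prefix on the right-hand side.

Productions for E:
  E → A
  E → A P A
Productions for A:
  A → x P
  A → id P
Productions for P:
  P → x
  P → A A

Found common prefix 'A' in productions for E

Answer: Yes, E has productions with common prefix 'A'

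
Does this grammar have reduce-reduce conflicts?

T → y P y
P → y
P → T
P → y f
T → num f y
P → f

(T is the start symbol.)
Augment with T' → T and build the canonical LR(0) collection (I0 = CLOSURE({[T' → . T]}), then GOTO on every symbol after a dot until no new states appear). It has 12 states:
  I0: { [T → . num f y], [T → . y P y], [T' → . T] }  — shift
  I1: { [T' → T .] }  — accept
  I2: { [T → num . f y] }  — shift
  I3: { [P → . T], [P → . f], [P → . y f], [P → . y], [T → . num f y], [T → . y P y], [T → y . P y] }  — shift
  I4: { [T → y P . y] }  — shift
  I5: { [P → T .] }  — reduce
  I6: { [P → f .] }  — reduce
  I7: { [P → . T], [P → . f], [P → . y f], [P → . y], [P → y . f], [P → y .], [T → . num f y], [T → . y P y], [T → y . P y] }  — shift, reduce
  I8: { [P → f .], [P → y f .] }  — 2 reduces
  I9: { [T → y P y .] }  — reduce
  I10: { [T → num f . y] }  — shift
  I11: { [T → num f y .] }  — reduce

I8 contains complete items [P → f .], [P → y f .] — reduce-reduce conflict.

Answer: Yes — I8: [P → f .] vs [P → y f .]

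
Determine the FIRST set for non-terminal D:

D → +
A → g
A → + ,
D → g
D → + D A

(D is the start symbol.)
To compute FIRST(D), examine every production with D on the left-hand side, reading each right-hand side left to right until a non-nullable symbol is reached.

From D → +:
  - '+' is a terminal: add '+' and stop
From D → g:
  - g is a terminal: add 'g' and stop
From D → + D A:
  - '+' is a terminal: add '+' and stop

Collecting: FIRST(D) = { '+', 'g' }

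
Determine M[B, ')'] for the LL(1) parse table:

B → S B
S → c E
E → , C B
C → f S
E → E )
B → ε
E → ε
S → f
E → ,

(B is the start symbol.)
To find M[B, ')'], we find productions for B where ')' is in the predict set (PREDICT(N → α) = (FIRST(α) \ {ε}) ∪ (FOLLOW(N) if α ⇒* ε)).

Relevant sets:
  FIRST(S) = { 'c', 'f' }
  FOLLOW(B) = { $, ')', 'c', 'f' }

B → S B: PREDICT = { 'c', 'f' }
B → ε: PREDICT = { $, ')', 'c', 'f' }
  ')' is in predict set, so this production goes in M[B, ')']

M[B, ')'] = B → ε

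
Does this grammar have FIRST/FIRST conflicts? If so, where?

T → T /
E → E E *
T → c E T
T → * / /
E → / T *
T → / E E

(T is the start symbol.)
A FIRST/FIRST conflict occurs when two productions N → α and N → β for the same non-terminal have FIRST(α) ∩ FIRST(β) ≠ ∅ (with ε ∈ FIRST of a nullable right-hand side, so two nullable alternatives also conflict).

FIRST sets of the non-terminals at (or reachable through a nullable prefix from) the front of some alternative:
  FIRST(T) = { '*', '/', 'c' }
  FIRST(E) = { '/' }

Productions for T:
  T → T /: FIRST = { '*', '/', 'c' }
  T → c E T: FIRST = { 'c' }
  T → * / /: FIRST = { '*' }
  T → / E E: FIRST = { '/' }
Productions for E:
  E → E E *: FIRST = { '/' }
  E → / T *: FIRST = { '/' }

Conflict for T: T → T / and T → c E T
  Overlap: { 'c' }
Conflict for T: T → T / and T → * / /
  Overlap: { '*' }
Conflict for T: T → T / and T → / E E
  Overlap: { '/' }
Conflict for E: E → E E * and E → / T *
  Overlap: { '/' }

Answer: Yes. T → T '/' / T → c E T on { 'c' }; T → T '/' / T → '*' '/' '/' on { '*' }; T → T '/' / T → '/' E E on { '/' }; E → E E '*' / E → '/' T '*' on { '/' }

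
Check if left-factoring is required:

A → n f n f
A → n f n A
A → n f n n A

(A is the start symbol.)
Yes, A has productions with common prefix 'n f n'

Left-factoring is needed when two productions for the same non-terminal
share a common prefix on the right-hand side.

Productions for A:
  A → n f n f
  A → n f n A
  A → n f n n A

Found common prefix 'n f n' in productions for A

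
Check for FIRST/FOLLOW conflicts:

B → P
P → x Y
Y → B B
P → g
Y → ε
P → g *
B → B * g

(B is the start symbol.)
Yes. Y → B B with FOLLOW(Y) on { 'g', 'x' }

A FIRST/FOLLOW conflict occurs when a non-terminal N has a nullable alternative N → β (β ⇒* ε) and another alternative N → α with FIRST(α) ∩ FOLLOW(N) ≠ ∅: on such a lookahead the parser cannot decide between expanding α and letting N vanish via β.

Nullable non-terminals: Y.
FIRST sets used below: FIRST(B) = { 'g', 'x' }

Y: nullable alternative(s) Y → ε; FOLLOW(Y) = { $, '*', 'g', 'x' }
  Y → B B: FIRST \ {ε} = { 'g', 'x' } — overlaps FOLLOW(Y) on { 'g', 'x' }: CONFLICT
  Y → ε: FIRST \ {ε} = { } — this is the only nullable alternative, skip

B, P have no nullable alternative, so no FIRST/FOLLOW check is needed there.

So the grammar has 1 FIRST/FOLLOW conflict (marked CONFLICT above).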